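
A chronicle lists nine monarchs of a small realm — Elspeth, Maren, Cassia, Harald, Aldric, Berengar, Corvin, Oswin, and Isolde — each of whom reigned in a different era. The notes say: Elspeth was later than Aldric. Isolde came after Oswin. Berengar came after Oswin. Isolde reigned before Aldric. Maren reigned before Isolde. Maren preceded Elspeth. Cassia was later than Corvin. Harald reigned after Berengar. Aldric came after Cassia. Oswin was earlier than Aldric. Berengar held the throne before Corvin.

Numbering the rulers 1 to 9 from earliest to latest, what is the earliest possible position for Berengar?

2

Oswin must come before Berengar — 1 forced predecessor.
Nothing else is forced ahead of Berengar, so their earliest slot is position 1 + 1 = 2.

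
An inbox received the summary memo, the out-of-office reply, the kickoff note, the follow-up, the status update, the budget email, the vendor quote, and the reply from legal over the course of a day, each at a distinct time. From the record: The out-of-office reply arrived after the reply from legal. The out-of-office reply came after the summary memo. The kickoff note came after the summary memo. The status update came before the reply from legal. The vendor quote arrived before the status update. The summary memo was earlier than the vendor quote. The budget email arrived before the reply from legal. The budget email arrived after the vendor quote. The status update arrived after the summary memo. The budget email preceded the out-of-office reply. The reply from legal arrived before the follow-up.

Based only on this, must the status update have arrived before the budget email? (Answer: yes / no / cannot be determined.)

cannot be determined

No chain of stated constraints runs from the status update to the budget email, and none runs from the budget email to the status update either.
So the relative order of the status update and the budget email is not fixed by the given facts.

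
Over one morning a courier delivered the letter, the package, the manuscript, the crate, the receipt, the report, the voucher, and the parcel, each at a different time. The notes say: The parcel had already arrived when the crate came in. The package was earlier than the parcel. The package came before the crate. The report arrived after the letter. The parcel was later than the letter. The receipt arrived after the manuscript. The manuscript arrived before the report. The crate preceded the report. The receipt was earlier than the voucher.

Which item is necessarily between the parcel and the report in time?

the crate

Tracing the constraints gives the parcel → the crate → the report, so the crate sits after the parcel and before the report.
No other item is forced both after the parcel and before the report.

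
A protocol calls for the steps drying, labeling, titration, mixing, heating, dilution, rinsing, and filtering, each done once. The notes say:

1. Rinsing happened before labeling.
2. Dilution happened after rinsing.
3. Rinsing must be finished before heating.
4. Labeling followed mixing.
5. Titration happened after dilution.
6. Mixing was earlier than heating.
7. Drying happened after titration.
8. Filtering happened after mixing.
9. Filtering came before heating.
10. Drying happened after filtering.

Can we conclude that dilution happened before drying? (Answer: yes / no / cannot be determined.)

Chain the constraints: dilution → titration → drying. Each link is directly stated, so dilution comes before drying.

yes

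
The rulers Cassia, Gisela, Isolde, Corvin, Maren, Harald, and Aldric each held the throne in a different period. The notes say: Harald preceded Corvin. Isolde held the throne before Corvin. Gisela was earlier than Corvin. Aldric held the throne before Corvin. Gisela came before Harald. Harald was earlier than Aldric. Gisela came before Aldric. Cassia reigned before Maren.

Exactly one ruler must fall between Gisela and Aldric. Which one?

Tracing the constraints gives Gisela → Harald → Aldric, so Harald sits after Gisela and before Aldric.
No other ruler is forced both after Gisela and before Aldric.

Harald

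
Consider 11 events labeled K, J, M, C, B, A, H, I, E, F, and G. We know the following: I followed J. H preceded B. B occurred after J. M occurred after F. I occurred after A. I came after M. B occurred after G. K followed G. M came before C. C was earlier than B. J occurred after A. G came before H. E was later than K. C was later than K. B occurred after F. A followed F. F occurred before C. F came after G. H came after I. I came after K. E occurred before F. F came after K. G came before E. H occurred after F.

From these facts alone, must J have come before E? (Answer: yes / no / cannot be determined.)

Tracing the constraints gives E → F → A → J, so E must come before J.
That means J cannot be before E.

no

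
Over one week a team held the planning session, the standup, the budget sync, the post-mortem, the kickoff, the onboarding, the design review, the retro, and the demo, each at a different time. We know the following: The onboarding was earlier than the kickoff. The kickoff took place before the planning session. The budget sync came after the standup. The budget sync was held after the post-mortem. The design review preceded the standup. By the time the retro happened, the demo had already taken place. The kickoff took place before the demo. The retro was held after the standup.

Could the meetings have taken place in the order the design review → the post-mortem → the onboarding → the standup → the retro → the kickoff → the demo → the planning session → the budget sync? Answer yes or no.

The constraints require the demo before the retro, but in the proposed sequence the retro appears ahead of the demo. That one violation is enough.

no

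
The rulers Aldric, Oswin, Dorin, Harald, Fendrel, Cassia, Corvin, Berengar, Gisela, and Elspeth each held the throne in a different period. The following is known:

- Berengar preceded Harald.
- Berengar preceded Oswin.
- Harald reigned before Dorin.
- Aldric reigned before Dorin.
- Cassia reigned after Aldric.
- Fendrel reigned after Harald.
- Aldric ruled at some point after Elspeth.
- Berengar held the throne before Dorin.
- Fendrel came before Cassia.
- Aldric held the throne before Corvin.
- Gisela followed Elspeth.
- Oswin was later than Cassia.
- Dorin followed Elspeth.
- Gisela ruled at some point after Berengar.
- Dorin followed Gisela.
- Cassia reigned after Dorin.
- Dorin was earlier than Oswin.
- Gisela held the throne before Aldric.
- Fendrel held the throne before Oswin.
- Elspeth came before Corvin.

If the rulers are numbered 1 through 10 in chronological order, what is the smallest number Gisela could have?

3

Berengar and Elspeth must both come before Gisela — 2 forced predecessors.
Nothing else is forced ahead of Gisela, so their earliest slot is position 2 + 1 = 3.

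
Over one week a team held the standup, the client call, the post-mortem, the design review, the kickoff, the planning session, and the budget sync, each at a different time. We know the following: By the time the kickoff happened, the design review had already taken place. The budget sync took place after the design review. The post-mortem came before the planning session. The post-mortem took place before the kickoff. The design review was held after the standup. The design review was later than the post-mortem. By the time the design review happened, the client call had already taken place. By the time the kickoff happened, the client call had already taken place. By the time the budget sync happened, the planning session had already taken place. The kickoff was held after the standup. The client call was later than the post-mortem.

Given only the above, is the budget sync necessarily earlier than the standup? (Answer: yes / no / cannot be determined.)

Tracing the constraints gives the standup → the design review → the budget sync, so the standup must come before the budget sync.
That means the budget sync cannot be before the standup.

no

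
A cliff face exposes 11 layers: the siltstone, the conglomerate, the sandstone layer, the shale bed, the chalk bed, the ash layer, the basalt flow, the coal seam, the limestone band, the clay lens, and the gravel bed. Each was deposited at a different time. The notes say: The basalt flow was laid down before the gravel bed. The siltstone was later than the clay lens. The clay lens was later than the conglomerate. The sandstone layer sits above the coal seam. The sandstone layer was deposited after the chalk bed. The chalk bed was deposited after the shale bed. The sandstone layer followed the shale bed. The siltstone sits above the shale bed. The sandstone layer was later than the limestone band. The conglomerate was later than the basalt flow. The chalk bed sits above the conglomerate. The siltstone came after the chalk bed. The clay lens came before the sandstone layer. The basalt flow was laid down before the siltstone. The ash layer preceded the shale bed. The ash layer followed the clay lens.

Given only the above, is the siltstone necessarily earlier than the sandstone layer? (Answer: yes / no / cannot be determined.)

No chain of stated constraints runs from the siltstone to the sandstone layer, and none runs from the sandstone layer to the siltstone either.
So the relative order of the siltstone and the sandstone layer is not fixed by the given facts.

cannot be determined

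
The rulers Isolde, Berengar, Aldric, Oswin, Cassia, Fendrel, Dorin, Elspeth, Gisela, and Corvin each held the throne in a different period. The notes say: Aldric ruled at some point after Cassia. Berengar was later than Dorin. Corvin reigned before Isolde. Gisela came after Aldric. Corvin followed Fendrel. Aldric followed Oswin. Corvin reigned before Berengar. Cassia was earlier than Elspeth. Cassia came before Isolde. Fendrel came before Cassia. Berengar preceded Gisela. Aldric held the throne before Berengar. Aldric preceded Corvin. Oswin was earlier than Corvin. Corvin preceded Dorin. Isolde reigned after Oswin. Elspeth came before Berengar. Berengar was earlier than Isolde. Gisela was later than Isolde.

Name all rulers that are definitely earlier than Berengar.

Directly stated before Berengar: Aldric, Corvin, Dorin, and Elspeth.
Cassia reaches Berengar via Cassia → Aldric → Berengar.
Fendrel reaches Berengar via Fendrel → Corvin → Berengar.
Oswin reaches Berengar via Oswin → Aldric → Berengar.

Aldric, Cassia, Corvin, Dorin, Elspeth, Fendrel, Oswin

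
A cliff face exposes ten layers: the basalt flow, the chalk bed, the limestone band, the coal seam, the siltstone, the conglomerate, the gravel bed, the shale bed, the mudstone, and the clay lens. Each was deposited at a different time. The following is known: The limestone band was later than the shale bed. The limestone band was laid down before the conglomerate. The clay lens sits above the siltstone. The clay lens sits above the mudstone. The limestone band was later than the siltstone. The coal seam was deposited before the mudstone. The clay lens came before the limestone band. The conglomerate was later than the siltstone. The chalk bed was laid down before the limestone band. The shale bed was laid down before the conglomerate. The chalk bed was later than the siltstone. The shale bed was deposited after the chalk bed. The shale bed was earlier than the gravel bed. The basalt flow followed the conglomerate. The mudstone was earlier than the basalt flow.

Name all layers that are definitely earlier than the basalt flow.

the chalk bed, the clay lens, the coal seam, the conglomerate, the limestone band, the mudstone, the shale bed, the siltstone

Directly stated before the basalt flow: the conglomerate and the mudstone.
The chalk bed reaches the basalt flow via the chalk bed → the shale bed → the conglomerate → the basalt flow.
The clay lens reaches the basalt flow via the clay lens → the limestone band → the conglomerate → the basalt flow.
The coal seam reaches the basalt flow via the coal seam → the mudstone → the basalt flow.
Likewise the limestone band, the shale bed, and the siltstone each reach the basalt flow by chaining the stated constraints.
No chain forces the gravel bed ahead of the basalt flow.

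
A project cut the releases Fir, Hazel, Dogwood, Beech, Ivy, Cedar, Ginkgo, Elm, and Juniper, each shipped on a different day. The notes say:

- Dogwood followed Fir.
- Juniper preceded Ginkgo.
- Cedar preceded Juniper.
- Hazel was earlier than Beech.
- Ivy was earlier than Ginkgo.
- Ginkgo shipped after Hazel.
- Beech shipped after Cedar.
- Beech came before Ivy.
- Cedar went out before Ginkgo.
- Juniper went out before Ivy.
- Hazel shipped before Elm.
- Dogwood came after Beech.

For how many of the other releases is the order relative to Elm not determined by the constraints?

Forced before Elm: Hazel.
That leaves Beech, Cedar, Dogwood, Fir, Ginkgo, Ivy, and Juniper with no forced order relative to Elm — 7.

7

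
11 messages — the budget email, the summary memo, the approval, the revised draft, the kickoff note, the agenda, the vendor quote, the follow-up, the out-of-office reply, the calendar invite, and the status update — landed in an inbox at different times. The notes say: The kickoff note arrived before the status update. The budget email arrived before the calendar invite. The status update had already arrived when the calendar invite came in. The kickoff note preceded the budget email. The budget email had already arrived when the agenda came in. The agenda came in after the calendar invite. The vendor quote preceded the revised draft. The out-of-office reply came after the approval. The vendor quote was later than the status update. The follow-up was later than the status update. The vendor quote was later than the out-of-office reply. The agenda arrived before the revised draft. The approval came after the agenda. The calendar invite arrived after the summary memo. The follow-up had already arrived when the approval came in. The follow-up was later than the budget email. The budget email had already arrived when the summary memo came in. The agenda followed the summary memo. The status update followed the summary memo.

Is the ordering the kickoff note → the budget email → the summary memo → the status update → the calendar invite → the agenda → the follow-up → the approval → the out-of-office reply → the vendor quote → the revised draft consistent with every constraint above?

Check each stated constraint against the proposed order — e.g. the budget email is ahead of the follow-up; the status update is ahead of the vendor quote. Every pair is in the required order; nothing is violated.

yes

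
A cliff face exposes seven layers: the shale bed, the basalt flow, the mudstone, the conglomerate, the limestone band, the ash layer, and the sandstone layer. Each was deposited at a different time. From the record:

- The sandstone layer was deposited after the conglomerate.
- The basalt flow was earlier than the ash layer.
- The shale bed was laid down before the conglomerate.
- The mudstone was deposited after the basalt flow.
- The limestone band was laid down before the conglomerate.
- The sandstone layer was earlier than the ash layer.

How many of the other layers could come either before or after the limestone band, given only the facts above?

Forced after the limestone band: the ash layer, the conglomerate, and the sandstone layer.
That leaves the basalt flow, the mudstone, and the shale bed with no forced order relative to the limestone band — 3.

3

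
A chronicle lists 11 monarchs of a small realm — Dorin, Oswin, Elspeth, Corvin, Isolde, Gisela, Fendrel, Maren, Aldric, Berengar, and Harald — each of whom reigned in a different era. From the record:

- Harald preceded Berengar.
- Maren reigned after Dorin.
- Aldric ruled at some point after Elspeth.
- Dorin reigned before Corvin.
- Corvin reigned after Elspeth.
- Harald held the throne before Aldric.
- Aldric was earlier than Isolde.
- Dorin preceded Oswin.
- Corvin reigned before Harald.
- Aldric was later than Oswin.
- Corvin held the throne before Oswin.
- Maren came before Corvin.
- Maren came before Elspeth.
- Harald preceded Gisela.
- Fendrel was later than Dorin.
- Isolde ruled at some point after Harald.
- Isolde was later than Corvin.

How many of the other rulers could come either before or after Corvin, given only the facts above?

Forced before Corvin: Dorin, Elspeth, and Maren; forced after Corvin: Aldric, Berengar, Gisela, Harald, Isolde, and Oswin.
That leaves Fendrel with no forced order relative to Corvin — 1.

1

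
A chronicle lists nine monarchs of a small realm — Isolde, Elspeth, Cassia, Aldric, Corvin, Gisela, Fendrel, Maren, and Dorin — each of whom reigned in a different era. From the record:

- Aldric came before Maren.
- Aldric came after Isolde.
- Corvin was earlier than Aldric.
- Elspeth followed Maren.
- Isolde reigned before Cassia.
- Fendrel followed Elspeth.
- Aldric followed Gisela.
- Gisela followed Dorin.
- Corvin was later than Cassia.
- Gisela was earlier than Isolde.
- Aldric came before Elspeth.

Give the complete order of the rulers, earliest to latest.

Dorin, Gisela, Isolde, Cassia, Corvin, Aldric, Maren, Elspeth, Fendrel

The constraints fix every adjacent pair, so only one ordering works:
Dorin → Gisela → Isolde → Cassia → Corvin → Aldric → Maren → Elspeth → Fendrel.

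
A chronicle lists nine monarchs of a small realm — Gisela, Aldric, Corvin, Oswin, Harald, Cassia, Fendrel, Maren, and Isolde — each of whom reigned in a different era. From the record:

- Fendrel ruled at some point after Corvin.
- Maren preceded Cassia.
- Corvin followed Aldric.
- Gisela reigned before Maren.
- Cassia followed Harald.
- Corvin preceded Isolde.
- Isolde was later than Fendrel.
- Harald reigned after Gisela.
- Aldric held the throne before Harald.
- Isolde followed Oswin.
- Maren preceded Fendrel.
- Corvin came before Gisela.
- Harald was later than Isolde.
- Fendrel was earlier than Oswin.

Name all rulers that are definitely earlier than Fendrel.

Directly stated before Fendrel: Corvin and Maren.
Aldric reaches Fendrel via Aldric → Corvin → Fendrel.
Gisela reaches Fendrel via Gisela → Maren → Fendrel.
No chain forces Harald (or any of the others) ahead of Fendrel.

Aldric, Corvin, Gisela, Maren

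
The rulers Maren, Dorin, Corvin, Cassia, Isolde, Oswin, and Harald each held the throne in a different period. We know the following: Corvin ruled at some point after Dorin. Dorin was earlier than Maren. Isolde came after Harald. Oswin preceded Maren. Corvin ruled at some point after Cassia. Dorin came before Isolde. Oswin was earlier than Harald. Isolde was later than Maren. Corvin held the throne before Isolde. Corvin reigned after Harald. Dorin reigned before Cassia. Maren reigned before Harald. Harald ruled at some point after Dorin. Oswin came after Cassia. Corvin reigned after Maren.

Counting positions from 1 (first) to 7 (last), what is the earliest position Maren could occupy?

Cassia, Dorin, and Oswin must all come before Maren — 3 forced predecessors.
Nothing else is forced ahead of Maren, so their earliest slot is position 3 + 1 = 4.

4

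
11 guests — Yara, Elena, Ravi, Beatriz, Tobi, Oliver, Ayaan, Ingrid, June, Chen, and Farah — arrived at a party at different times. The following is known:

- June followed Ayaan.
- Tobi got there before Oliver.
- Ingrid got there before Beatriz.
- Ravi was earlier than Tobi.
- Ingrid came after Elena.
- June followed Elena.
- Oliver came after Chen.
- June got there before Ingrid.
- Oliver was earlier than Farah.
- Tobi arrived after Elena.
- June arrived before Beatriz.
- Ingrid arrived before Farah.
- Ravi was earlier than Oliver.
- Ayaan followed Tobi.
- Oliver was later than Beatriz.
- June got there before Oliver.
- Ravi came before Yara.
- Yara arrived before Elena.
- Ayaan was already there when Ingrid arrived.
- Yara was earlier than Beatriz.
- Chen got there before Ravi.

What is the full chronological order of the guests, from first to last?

The constraints fix every adjacent pair, so only one ordering works:
Chen → Ravi → Yara → Elena → Tobi → Ayaan → June → Ingrid → Beatriz → Oliver → Farah.

Chen, Ravi, Yara, Elena, Tobi, Ayaan, June, Ingrid, Beatriz, Oliver, Farah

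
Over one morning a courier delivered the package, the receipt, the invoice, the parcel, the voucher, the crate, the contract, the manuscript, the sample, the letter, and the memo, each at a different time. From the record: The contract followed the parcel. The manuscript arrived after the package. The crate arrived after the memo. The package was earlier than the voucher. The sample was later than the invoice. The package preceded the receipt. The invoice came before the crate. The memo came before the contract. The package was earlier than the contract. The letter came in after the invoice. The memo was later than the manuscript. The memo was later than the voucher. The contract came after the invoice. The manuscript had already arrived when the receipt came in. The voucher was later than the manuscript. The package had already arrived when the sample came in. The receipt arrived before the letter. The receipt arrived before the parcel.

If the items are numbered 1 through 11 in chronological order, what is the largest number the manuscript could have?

4

The manuscript must come before the contract, the crate, the letter, the memo, the parcel, the receipt, and the voucher — 7 items forced after it.
Everything else can be placed before the manuscript in some valid order, so the manuscript can sit as late as position 11 − 7 = 4.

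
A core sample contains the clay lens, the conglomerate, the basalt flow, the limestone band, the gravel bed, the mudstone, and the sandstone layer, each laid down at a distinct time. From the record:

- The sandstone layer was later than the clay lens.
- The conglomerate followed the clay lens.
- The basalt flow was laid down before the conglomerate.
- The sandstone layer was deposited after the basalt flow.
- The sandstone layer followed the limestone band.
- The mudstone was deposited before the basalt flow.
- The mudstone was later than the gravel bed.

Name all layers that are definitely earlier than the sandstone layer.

the basalt flow, the clay lens, the gravel bed, the limestone band, the mudstone

Directly stated before the sandstone layer: the basalt flow, the clay lens, and the limestone band.
The gravel bed reaches the sandstone layer via the gravel bed → the mudstone → the basalt flow → the sandstone layer.
The mudstone reaches the sandstone layer via the mudstone → the basalt flow → the sandstone layer.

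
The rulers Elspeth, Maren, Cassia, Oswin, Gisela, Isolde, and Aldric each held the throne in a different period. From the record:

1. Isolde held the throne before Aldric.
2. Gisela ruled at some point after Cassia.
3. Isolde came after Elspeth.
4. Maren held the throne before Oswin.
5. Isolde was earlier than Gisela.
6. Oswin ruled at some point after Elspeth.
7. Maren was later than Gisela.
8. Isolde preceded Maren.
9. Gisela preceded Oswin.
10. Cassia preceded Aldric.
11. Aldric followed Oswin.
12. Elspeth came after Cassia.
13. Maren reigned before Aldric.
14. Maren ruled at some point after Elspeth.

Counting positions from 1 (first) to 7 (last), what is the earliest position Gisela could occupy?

4

Cassia, Elspeth, and Isolde must all come before Gisela — 3 forced predecessors.
Nothing else is forced ahead of Gisela, so their earliest slot is position 3 + 1 = 4.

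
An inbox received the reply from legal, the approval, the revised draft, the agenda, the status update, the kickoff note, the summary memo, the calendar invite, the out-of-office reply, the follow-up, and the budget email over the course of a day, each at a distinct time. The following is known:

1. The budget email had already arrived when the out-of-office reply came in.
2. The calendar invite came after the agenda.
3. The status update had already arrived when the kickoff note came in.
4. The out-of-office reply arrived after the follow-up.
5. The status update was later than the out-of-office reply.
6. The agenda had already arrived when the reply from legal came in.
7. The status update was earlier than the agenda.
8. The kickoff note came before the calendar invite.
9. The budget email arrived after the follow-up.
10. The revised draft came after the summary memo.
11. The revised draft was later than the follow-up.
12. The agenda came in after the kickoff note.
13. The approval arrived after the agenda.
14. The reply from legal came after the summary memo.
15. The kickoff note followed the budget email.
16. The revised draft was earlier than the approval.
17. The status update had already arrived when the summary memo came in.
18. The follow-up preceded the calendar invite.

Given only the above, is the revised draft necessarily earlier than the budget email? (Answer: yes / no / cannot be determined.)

Tracing the constraints gives the budget email → the out-of-office reply → the status update → the summary memo → the revised draft, so the budget email must come before the revised draft.
That means the revised draft cannot be before the budget email.

no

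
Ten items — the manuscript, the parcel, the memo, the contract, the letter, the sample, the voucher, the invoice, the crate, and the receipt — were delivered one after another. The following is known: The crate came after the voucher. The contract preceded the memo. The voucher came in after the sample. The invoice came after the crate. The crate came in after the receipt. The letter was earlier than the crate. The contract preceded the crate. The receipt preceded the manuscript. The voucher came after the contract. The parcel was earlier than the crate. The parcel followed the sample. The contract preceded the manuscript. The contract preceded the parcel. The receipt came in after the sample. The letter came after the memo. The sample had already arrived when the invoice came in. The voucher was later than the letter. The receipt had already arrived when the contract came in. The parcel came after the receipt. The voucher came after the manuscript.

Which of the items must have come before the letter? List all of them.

the contract, the memo, the receipt, the sample

Directly stated before the letter: the memo.
The contract reaches the letter via the contract → the memo → the letter.
The receipt reaches the letter via the receipt → the contract → the memo → the letter.
The sample reaches the letter via the sample → the receipt → the contract → the memo → the letter.
No chain forces the voucher (or any of the others) ahead of the letter.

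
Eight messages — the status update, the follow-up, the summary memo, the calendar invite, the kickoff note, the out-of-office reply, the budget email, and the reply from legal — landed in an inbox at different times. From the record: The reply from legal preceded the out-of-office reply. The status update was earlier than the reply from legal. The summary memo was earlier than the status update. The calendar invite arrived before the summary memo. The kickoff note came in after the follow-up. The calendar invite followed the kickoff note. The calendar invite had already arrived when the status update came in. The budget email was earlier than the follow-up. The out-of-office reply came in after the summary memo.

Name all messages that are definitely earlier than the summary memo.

the budget email, the calendar invite, the follow-up, the kickoff note

Directly stated before the summary memo: the calendar invite.
The budget email reaches the summary memo via the budget email → the follow-up → the kickoff note → the calendar invite → the summary memo.
The follow-up reaches the summary memo via the follow-up → the kickoff note → the calendar invite → the summary memo.
The kickoff note reaches the summary memo via the kickoff note → the calendar invite → the summary memo.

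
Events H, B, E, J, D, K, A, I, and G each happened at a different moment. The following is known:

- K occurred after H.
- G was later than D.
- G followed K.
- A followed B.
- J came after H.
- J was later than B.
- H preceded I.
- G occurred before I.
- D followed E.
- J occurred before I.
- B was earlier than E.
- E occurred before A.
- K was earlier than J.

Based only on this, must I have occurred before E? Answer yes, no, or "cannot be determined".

Tracing the constraints gives E → D → G → I, so E must come before I.
That means I cannot be before E.

no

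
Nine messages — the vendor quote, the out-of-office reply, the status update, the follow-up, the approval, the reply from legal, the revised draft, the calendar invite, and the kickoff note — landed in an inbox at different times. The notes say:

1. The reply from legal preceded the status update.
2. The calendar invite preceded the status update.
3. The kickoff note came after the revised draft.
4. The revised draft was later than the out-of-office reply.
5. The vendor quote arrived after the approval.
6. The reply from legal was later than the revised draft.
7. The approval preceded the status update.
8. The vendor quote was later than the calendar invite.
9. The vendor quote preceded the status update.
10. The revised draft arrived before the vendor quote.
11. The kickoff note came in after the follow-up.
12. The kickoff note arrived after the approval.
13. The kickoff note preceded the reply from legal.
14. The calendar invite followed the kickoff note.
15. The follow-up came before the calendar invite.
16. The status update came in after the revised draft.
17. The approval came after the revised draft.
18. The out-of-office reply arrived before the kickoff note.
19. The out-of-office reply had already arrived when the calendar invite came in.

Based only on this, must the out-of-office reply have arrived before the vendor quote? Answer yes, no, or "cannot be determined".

Chain the constraints: the out-of-office reply → the calendar invite → the vendor quote. Each link is directly stated, so the out-of-office reply comes before the vendor quote.

yes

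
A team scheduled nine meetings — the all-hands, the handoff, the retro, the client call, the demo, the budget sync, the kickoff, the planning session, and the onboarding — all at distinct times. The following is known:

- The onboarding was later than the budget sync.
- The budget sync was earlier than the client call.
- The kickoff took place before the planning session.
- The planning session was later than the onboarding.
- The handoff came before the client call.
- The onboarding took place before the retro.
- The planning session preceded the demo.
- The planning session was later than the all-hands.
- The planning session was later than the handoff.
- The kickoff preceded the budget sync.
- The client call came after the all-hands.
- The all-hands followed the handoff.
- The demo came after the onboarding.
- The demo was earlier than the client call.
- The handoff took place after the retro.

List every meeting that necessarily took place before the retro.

the budget sync, the kickoff, the onboarding

Directly stated before the retro: the onboarding.
The budget sync reaches the retro via the budget sync → the onboarding → the retro.
The kickoff reaches the retro via the kickoff → the budget sync → the onboarding → the retro.
No chain forces the handoff (or any of the others) ahead of the retro.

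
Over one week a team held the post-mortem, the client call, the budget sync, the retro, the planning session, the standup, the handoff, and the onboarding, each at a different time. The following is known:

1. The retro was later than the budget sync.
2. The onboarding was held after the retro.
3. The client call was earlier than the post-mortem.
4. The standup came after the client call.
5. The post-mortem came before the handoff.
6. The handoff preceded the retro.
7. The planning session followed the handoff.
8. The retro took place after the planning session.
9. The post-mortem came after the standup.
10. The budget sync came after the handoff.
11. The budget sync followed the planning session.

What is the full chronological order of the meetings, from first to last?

the client call, the standup, the post-mortem, the handoff, the planning session, the budget sync, the retro, the onboarding

The constraints fix every adjacent pair, so only one ordering works:
the client call → the standup → the post-mortem → the handoff → the planning session → the budget sync → the retro → the onboarding.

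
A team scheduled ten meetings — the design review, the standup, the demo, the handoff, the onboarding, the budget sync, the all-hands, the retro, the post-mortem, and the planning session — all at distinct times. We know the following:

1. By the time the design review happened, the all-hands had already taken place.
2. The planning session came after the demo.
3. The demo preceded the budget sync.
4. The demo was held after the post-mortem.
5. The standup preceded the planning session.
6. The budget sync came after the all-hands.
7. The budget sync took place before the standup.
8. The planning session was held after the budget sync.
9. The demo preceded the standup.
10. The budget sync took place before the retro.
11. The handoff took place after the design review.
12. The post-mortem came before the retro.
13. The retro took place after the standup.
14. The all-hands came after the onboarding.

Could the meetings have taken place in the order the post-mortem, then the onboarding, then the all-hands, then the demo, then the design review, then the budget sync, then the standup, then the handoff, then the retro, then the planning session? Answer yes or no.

Check each stated constraint against the proposed order — e.g. the demo is ahead of the planning session; the post-mortem is ahead of the retro. Every pair is in the required order; nothing is violated.

yes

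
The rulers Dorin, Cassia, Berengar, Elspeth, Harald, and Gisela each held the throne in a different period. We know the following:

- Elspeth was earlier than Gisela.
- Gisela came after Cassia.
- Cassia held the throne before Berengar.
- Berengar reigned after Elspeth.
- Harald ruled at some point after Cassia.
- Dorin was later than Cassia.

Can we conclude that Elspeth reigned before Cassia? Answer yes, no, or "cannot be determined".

No chain of stated constraints runs from Elspeth to Cassia, and none runs from Cassia to Elspeth either.
So the relative order of Elspeth and Cassia is not fixed by the given facts.

cannot be determined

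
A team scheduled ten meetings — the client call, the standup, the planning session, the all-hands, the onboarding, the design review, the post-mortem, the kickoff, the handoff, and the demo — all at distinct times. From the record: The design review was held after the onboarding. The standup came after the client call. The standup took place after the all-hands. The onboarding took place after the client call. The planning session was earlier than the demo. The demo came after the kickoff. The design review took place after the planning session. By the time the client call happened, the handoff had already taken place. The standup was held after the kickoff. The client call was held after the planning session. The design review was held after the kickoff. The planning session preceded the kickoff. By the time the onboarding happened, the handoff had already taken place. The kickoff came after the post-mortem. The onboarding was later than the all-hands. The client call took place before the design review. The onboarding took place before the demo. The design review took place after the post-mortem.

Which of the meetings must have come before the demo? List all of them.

Directly stated before the demo: the kickoff, the onboarding, and the planning session.
The all-hands reaches the demo via the all-hands → the onboarding → the demo.
The client call reaches the demo via the client call → the onboarding → the demo.
The handoff reaches the demo via the handoff → the onboarding → the demo.
Likewise the post-mortem reaches the demo by chaining the stated constraints.
No chain forces the design review (or any of the others) ahead of the demo.

the all-hands, the client call, the handoff, the kickoff, the onboarding, the planning session, the post-mortem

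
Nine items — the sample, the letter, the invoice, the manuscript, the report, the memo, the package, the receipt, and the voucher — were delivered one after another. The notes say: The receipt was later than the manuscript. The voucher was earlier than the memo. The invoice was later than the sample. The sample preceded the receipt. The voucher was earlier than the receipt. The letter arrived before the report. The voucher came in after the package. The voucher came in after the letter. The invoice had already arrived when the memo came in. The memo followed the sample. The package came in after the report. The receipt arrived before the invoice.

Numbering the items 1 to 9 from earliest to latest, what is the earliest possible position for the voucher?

The letter, the package, and the report must all come before the voucher — 3 forced predecessors.
Nothing else is forced ahead of the voucher, so its earliest slot is position 3 + 1 = 4.

4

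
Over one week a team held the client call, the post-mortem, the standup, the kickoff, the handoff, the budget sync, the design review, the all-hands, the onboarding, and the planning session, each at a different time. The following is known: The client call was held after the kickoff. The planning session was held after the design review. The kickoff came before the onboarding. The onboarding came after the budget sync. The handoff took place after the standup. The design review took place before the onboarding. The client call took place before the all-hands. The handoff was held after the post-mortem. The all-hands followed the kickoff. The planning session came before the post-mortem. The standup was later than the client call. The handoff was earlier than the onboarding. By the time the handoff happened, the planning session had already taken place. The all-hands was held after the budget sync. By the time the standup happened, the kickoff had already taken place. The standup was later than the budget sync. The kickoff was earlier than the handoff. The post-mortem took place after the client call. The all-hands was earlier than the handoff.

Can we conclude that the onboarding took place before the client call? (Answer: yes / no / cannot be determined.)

Tracing the constraints gives the client call → the standup → the handoff → the onboarding, so the client call must come before the onboarding.
That means the onboarding cannot be before the client call.

no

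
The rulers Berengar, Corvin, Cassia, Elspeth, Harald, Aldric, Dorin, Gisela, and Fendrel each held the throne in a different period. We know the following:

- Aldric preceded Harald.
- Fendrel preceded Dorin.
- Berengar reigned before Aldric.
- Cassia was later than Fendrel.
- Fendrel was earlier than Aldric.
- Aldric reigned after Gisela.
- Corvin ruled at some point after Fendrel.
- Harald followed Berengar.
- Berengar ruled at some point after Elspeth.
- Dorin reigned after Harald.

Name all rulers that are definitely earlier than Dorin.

Aldric, Berengar, Elspeth, Fendrel, Gisela, Harald

Directly stated before Dorin: Fendrel and Harald.
Aldric reaches Dorin via Aldric → Harald → Dorin.
Berengar reaches Dorin via Berengar → Harald → Dorin.
Elspeth reaches Dorin via Elspeth → Berengar → Harald → Dorin.
Likewise Gisela reaches Dorin by chaining the stated constraints.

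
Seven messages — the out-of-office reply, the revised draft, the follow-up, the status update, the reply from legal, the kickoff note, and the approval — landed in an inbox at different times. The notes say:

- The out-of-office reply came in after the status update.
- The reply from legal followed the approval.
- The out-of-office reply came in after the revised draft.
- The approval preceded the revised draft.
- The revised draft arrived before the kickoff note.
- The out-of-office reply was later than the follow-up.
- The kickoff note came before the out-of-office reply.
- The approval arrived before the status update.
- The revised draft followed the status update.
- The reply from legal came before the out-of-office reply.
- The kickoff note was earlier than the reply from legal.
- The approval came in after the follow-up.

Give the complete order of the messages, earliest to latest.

The constraints fix every adjacent pair, so only one ordering works:
the follow-up → the approval → the status update → the revised draft → the kickoff note → the reply from legal → the out-of-office reply.

the follow-up, the approval, the status update, the revised draft, the kickoff note, the reply from legal, the out-of-office reply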